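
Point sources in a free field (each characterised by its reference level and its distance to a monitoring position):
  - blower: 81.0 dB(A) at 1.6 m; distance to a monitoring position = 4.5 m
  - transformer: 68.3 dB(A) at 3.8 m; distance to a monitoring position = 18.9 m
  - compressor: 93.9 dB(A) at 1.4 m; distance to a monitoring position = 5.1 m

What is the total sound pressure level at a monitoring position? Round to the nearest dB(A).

83 dB(A)

First find each source's level at the receiver (point-source: −20·log₁₀(r/r_ref)), then combine on an intensity basis.
blower: 81.0 − 20·log₁₀(4.5/1.6) = 81.0 − 8.98 = 72.02 dB(A).
transformer: 68.3 − 20·log₁₀(18.9/3.8) = 68.3 − 13.93 = 54.37 dB(A).
compressor: 93.9 − 20·log₁₀(5.1/1.4) = 93.9 − 11.23 = 82.67 dB(A).
Σ 10^(L/10) = 2.012e+08 → L_total = 10·log₁₀(2.012e+08) = 83.04 dB(A).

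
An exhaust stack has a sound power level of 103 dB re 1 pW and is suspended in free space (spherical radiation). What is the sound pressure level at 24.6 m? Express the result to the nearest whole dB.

The power spreads over a sphere of area 4π·r², so L_p = L_w − 10·log₁₀(4π·r²).
4π·r² = 7605 m², 10·log₁₀ of that is 38.811 dB.
L_p = 103 − 38.811 = 64.19 dB.

64 dB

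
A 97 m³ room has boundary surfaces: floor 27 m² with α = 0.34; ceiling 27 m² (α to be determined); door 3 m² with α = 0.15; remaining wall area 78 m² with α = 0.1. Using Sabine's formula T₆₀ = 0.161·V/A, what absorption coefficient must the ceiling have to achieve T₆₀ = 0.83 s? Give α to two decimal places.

0.05

From T₆₀ = 0.161·V/A, the target T₆₀ = 0.83 s needs A = 0.161·97/0.83 = 18.82 m².
Absorption from the other surfaces = 27·0.34 + 3·0.15 + 78·0.1 = 17.43 m², so the ceiling must supply 1.39 m² over 27 m².
α = 1.39/27 = 0.051.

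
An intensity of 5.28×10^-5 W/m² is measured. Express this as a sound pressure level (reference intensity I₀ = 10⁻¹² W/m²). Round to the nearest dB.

L = 10·log₁₀(I/I₀) = 10·log₁₀(5.28×10^-5/10⁻¹²) = 10·log₁₀(5.28×10^7).
L = 10·(0.7226 + 7) = 77.23 dB.

77 dB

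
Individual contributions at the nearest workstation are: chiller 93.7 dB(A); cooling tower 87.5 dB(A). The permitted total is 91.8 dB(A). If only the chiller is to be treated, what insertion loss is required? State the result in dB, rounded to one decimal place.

Fixed contribution from the other source: Σ 10^(L/10) = 10^(87.5/10) = 5.623e+08 (87.50 dB(A)).
To meet 91.8 dB(A) overall, the treated chiller may contribute at most 10^(91.8/10) − 5.623e+08 = 9.512e+08, i.e. 89.78 dB(A).
So the chiller must be reduced from 93.7 to 89.78 dB(A): IL = 3.92 dB.

3.9 dB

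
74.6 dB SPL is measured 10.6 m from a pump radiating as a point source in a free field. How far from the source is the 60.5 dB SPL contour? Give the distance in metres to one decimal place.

53.7 m

The 14.1 dB drop corresponds to a distance ratio of 10^(14.1/20) for a point source.
r₂ = 10.6·10^((74.6−60.5)/20) = 10.6·10^(14.1/20) = 53.74 m.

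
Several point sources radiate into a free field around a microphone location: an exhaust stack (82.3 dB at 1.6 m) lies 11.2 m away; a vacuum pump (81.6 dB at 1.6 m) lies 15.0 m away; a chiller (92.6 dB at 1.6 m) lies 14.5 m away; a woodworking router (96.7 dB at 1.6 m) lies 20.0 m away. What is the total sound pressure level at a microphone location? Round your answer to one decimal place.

77.6 dB

Apply inverse-square spreading to bring every level to the receiver, then sum 10^(L/10).
exhaust stack: 82.3 − 20·log₁₀(11.2/1.6) = 82.3 − 16.90 = 65.40 dB.
vacuum pump: 81.6 − 20·log₁₀(15.0/1.6) = 81.6 − 19.44 = 62.16 dB.
chiller: 92.6 − 20·log₁₀(14.5/1.6) = 92.6 − 19.14 = 73.46 dB.
woodworking router: 96.7 − 20·log₁₀(20.0/1.6) = 96.7 − 21.94 = 74.76 dB.
Σ 10^(L/10) = 5.720e+07 → L_total = 10·log₁₀(5.720e+07) = 77.57 dB.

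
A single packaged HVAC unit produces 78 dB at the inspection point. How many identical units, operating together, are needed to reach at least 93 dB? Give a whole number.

32

N identical sources give L₁ + 10·log₁₀ N, so require 10·log₁₀ N ≥ 93 − 78 = 15.0 dB.
N ≥ 10^(15.0/10) = 31.623, so N = 32.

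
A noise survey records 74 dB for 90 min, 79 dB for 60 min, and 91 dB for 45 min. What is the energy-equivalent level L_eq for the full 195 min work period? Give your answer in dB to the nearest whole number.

L_eq = 10·log₁₀[(1/T)·Σ tᵢ·10^(Lᵢ/10)] with T = 195 min.
Σ tᵢ·10^(Lᵢ/10) = 90·10^(74/10) + 60·10^(79/10) + 45·10^(91/10) = 6.368e+10.
L_eq = 10·log₁₀(6.368e+10/195) = 85.14 dB.

85 dB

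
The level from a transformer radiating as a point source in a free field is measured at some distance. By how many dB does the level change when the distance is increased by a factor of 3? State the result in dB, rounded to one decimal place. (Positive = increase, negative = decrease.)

-9.5 dB

Point-source spreading: ΔL = −20·log₁₀(r₂/r₁).
ΔL = −20·log₁₀(3) = -9.54 dB.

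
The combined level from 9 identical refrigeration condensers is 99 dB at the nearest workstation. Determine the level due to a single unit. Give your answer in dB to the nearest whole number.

89 dB

Dividing the total intensity by 9 lowers the level by 10·log₁₀ 9 = 9.542 dB: L₁ = 99 − 9.542.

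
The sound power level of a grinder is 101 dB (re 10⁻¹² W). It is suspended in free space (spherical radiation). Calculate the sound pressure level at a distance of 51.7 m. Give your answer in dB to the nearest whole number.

The power spreads over a sphere of area 4π·r², so L_p = L_w − 10·log₁₀(4π·r²).
4π·r² = 3.359e+04 m², 10·log₁₀ of that is 45.262 dB.
L_p = 101 − 45.262 = 55.74 dB.

56 dB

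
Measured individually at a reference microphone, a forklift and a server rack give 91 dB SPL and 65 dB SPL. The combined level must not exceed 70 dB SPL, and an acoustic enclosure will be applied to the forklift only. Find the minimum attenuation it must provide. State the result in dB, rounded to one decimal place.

Fixed contribution from the other source: Σ 10^(L/10) = 10^(65/10) = 3.162e+06 (65.00 dB SPL).
To meet 70 dB SPL overall, the treated forklift may contribute at most 10^(70/10) − 3.162e+06 = 6.838e+06, i.e. 68.35 dB SPL.
So the forklift must be reduced from 91 to 68.35 dB SPL: IL = 22.65 dB.

22.7 dB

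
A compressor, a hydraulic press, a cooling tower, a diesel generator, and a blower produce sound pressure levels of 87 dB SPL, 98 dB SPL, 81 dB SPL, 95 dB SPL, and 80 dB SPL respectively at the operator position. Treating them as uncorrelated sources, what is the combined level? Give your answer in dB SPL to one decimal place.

100.1 dB SPL

Incoherent sources combine by intensity addition: L_total = 10·log₁₀(Σ 10^(L_i/10)).
Σ 10^(L/10) = 10^(87/10) + 10^(98/10) + 10^(81/10) + 10^(95/10) + 10^(80/10) = 1.020e+10.
L_total = 10·log₁₀(1.020e+10) = 100.09 dB SPL.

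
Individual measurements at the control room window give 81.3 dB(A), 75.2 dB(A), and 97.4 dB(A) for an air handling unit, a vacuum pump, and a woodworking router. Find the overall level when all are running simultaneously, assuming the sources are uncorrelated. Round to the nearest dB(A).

Incoherent sources combine by intensity addition: L_total = 10·log₁₀(Σ 10^(L_i/10)).
Σ 10^(L/10) = 10^(81.3/10) + 10^(75.2/10) + 10^(97.4/10) = 5.663e+09.
L_total = 10·log₁₀(5.663e+09) = 97.53 dB(A).

98 dB(A)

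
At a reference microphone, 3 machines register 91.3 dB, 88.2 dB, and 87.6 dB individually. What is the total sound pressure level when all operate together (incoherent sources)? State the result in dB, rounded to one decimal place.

Incoherent sources combine by intensity addition: L_total = 10·log₁₀(Σ 10^(L_i/10)).
Σ 10^(L/10) = 10^(91.3/10) + 10^(88.2/10) + 10^(87.6/10) = 2.585e+09.
L_total = 10·log₁₀(2.585e+09) = 94.12 dB.

94.1 dB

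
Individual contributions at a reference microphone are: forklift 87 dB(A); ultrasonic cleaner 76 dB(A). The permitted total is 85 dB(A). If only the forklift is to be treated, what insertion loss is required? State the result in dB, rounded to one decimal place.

The untreated sources together contribute 10^(76/10) = 3.981e+07, i.e. 76.00 dB(A).
To meet 85 dB(A) overall, the treated forklift may contribute at most 10^(85/10) − 3.981e+07 = 2.764e+08, i.e. 84.42 dB(A).
So the forklift must be reduced from 87 to 84.42 dB(A): IL = 2.58 dB.

2.6 dB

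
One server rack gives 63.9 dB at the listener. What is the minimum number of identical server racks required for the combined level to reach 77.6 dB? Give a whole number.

Need L₁ + 10·log₁₀ N ≥ 77.6, i.e. log₁₀ N ≥ 1.37.
N ≥ 10^(13.7/10) = 23.442, so N = 24.

24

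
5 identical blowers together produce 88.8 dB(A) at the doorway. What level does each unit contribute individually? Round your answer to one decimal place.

Dividing the total intensity by 5 lowers the level by 10·log₁₀ 5 = 6.990 dB: L₁ = 88.8 − 6.990.

81.8 dB(A)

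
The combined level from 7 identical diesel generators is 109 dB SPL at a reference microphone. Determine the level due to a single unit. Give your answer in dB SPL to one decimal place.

Dividing the total intensity by 7 lowers the level by 10·log₁₀ 7 = 8.451 dB: L₁ = 109 − 8.451.

100.5 dB SPL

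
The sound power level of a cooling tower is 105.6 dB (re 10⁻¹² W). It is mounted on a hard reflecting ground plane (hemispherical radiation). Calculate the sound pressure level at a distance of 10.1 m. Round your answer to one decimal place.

The power spreads over a hemisphere of area 2π·r², so L_p = L_w − 10·log₁₀(2π·r²).
2π·r² = 640.9 m², 10·log₁₀ of that is 28.068 dB.
L_p = 105.6 − 28.068 = 77.53 dB.

77.5 dB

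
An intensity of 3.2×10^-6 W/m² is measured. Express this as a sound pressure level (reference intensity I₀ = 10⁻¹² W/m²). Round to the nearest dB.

65 dB

L = 10·log₁₀(I/I₀) = 10·log₁₀(3.2×10^-6/10⁻¹²) = 10·log₁₀(3.2×10^6).
L = 10·(0.5051 + 6) = 65.05 dB.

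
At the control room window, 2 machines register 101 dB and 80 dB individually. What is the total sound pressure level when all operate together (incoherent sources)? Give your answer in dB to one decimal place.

101.0 dB

For uncorrelated sources the intensities add, so convert each level to linear form, sum, and take 10·log₁₀ of the total.
Σ 10^(L/10) = 10^(101/10) + 10^(80/10) = 1.269e+10.
L_total = 10·log₁₀(1.269e+10) = 101.03 dB.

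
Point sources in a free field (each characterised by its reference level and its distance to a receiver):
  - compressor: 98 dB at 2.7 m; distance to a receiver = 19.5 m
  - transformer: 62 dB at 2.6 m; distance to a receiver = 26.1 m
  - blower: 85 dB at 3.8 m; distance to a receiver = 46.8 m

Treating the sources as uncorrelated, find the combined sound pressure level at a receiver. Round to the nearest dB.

81 dB

Propagate each source to the receiver with L = L_ref − 20·log₁₀(r/r_ref), then add intensities.
compressor: 98 − 20·log₁₀(19.5/2.7) = 98 − 17.17 = 80.83 dB.
transformer: 62 − 20·log₁₀(26.1/2.6) = 62 − 20.03 = 41.97 dB.
blower: 85 − 20·log₁₀(46.8/3.8) = 85 − 21.81 = 63.19 dB.
Σ 10^(L/10) = 1.231e+08 → L_total = 10·log₁₀(1.231e+08) = 80.90 dB.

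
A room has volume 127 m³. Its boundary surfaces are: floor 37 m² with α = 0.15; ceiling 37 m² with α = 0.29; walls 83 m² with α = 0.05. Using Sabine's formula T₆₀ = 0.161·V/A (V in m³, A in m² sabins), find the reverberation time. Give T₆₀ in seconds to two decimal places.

1.00 s

A = Σ Sᵢαᵢ = 37·0.15 + 37·0.29 + 83·0.05 = 20.43 m².
T₆₀ = 0.161·V/A = 0.161·127/20.43 = 1.001 s.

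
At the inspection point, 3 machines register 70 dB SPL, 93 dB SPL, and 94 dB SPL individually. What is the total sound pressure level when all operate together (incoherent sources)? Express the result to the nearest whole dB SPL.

97 dB SPL

For uncorrelated sources the intensities add, so convert each level to linear form, sum, and take 10·log₁₀ of the total.
Σ 10^(L/10) = 10^(70/10) + 10^(93/10) + 10^(94/10) = 4.517e+09.
L_total = 10·log₁₀(4.517e+09) = 96.55 dB SPL.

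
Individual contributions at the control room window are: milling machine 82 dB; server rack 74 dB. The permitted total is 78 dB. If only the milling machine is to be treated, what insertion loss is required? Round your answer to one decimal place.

Everything except the milling machine sums to 10^(74/10) = 2.512e+07 in linear terms, 74.00 dB.
To meet 78 dB overall, the treated milling machine may contribute at most 10^(78/10) − 2.512e+07 = 3.798e+07, i.e. 75.80 dB.
So the milling machine must be reduced from 82 to 75.80 dB: IL = 6.20 dB.

6.2 dB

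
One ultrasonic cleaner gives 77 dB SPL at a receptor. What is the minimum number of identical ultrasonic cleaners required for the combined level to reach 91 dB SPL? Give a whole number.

26

The shortfall is 91 − 77 = 14.0 dB, and N units add 10·log₁₀ N, so need 10·log₁₀ N ≥ 14.0.
N ≥ 10^(14.0/10) = 25.119, so N = 26.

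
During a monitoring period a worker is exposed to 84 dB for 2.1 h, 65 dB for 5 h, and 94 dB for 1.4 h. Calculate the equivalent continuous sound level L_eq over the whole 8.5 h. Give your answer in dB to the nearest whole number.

The energy average is taken in the linear domain: L_eq = 10·log₁₀[(Σ tᵢ·10^(Lᵢ/10))/T], T = 8.5 h.
Σ tᵢ·10^(Lᵢ/10) = 2.1·10^(84/10) + 5·10^(65/10) + 1.4·10^(94/10) = 4.060e+09.
L_eq = 10·log₁₀(4.060e+09/8.5) = 86.79 dB.

87 dB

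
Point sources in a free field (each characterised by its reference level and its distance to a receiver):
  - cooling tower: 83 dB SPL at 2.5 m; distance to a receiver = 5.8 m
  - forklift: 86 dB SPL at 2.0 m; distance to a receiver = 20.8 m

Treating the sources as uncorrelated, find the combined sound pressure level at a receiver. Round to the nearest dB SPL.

First find each source's level at the receiver (point-source: −20·log₁₀(r/r_ref)), then combine on an intensity basis.
cooling tower: 83 − 20·log₁₀(5.8/2.5) = 83 − 7.31 = 75.69 dB SPL.
forklift: 86 − 20·log₁₀(20.8/2.0) = 86 − 20.34 = 65.66 dB SPL.
Σ 10^(L/10) = 4.075e+07 → L_total = 10·log₁₀(4.075e+07) = 76.10 dB SPL.

76 dB SPL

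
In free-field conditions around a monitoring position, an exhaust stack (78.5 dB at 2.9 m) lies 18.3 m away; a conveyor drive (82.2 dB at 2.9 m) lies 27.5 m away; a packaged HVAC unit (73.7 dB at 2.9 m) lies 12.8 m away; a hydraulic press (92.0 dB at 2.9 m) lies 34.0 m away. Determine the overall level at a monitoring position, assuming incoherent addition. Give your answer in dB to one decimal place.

72.1 dB

Propagate each source to the receiver with L = L_ref − 20·log₁₀(r/r_ref), then add intensities.
exhaust stack: 78.5 − 20·log₁₀(18.3/2.9) = 78.5 − 16.00 = 62.50 dB.
conveyor drive: 82.2 − 20·log₁₀(27.5/2.9) = 82.2 − 19.54 = 62.66 dB.
packaged HVAC unit: 73.7 − 20·log₁₀(12.8/2.9) = 73.7 − 12.90 = 60.80 dB.
hydraulic press: 92.0 − 20·log₁₀(34.0/2.9) = 92.0 − 21.38 = 70.62 dB.
Σ 10^(L/10) = 1.636e+07 → L_total = 10·log₁₀(1.636e+07) = 72.14 dB.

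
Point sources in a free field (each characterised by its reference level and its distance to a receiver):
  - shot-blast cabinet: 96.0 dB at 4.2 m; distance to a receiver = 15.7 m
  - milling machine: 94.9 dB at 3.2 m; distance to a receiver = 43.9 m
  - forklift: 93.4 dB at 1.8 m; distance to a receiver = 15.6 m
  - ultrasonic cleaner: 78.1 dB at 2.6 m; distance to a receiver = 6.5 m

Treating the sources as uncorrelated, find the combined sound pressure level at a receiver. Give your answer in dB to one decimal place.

Propagate each source to the receiver with L = L_ref − 20·log₁₀(r/r_ref), then add intensities.
shot-blast cabinet: 96.0 − 20·log₁₀(15.7/4.2) = 96.0 − 11.45 = 84.55 dB.
milling machine: 94.9 − 20·log₁₀(43.9/3.2) = 94.9 − 22.75 = 72.15 dB.
forklift: 93.4 − 20·log₁₀(15.6/1.8) = 93.4 − 18.76 = 74.64 dB.
ultrasonic cleaner: 78.1 − 20·log₁₀(6.5/2.6) = 78.1 − 7.96 = 70.14 dB.
Σ 10^(L/10) = 3.408e+08 → L_total = 10·log₁₀(3.408e+08) = 85.32 dB.

85.3 dB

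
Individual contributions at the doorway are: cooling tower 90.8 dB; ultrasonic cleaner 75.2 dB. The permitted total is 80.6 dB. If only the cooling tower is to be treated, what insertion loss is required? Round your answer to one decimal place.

Fixed contribution from the other source: Σ 10^(L/10) = 10^(75.2/10) = 3.311e+07 (75.20 dB).
The limit corresponds to 10^(80.6/10) = 1.148e+08; subtracting the fixed part leaves 8.170e+07 for the cooling tower, i.e. 79.12 dB.
So the cooling tower must be reduced from 90.8 to 79.12 dB: IL = 11.68 dB.

11.7 dB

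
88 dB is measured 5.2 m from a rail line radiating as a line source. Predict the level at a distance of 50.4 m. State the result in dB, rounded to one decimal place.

78.1 dB

For a line source, L₂ = L₁ − 10·log₁₀(r₂/r₁).
L₂ = 88 − 10·log₁₀(50.4/5.2) = 88 − 9.864 = 78.14 dB.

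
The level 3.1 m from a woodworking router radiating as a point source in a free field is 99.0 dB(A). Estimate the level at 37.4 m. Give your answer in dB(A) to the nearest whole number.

77 dB(A)

Spherical spreading from a point source gives a 20·log₁₀(r₂/r₁) drop.
L₂ = 99.0 − 20·log₁₀(37.4/3.1) = 99.0 − 21.630 = 77.37 dB(A).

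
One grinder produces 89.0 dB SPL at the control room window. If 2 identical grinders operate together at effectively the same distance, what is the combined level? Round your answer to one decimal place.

L_total = L₁ + 10·log₁₀ N for N identical incoherent sources.
L_total = 89.0 + 10·log₁₀(2) = 89.0 + 3.010 = 92.01 dB SPL.

92.0 dB SPL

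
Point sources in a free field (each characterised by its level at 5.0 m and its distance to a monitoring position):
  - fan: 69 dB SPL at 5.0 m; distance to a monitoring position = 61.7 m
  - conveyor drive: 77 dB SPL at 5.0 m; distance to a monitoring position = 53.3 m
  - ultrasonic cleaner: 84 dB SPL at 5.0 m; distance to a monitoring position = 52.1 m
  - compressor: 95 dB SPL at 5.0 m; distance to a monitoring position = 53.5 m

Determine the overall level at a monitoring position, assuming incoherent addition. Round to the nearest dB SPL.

75 dB SPL

First find each source's level at the receiver (point-source: −20·log₁₀(r/r_ref)), then combine on an intensity basis.
fan: 69 − 20·log₁₀(61.7/5.0) = 69 − 21.83 = 47.17 dB SPL.
conveyor drive: 77 − 20·log₁₀(53.3/5.0) = 77 − 20.56 = 56.44 dB SPL.
ultrasonic cleaner: 84 − 20·log₁₀(52.1/5.0) = 84 − 20.36 = 63.64 dB SPL.
compressor: 95 − 20·log₁₀(53.5/5.0) = 95 − 20.59 = 74.41 dB SPL.
Σ 10^(L/10) = 3.043e+07 → L_total = 10·log₁₀(3.043e+07) = 74.83 dB SPL.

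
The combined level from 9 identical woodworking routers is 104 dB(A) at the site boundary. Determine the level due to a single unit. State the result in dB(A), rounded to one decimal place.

Dividing the total intensity by 9 lowers the level by 10·log₁₀ 9 = 9.542 dB: L₁ = 104 − 9.542.

94.5 dB(A)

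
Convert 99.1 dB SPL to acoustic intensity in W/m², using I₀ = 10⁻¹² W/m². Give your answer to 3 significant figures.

L = 10·log₁₀(I/I₀) ⇒ I = I₀·10^(L/10) = 10⁻¹² × 10^9.91.

0.00813 W/m²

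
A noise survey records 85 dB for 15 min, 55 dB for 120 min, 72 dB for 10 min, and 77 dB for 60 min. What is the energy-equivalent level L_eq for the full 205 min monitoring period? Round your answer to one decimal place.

L_eq = 10·log₁₀[(1/T)·Σ tᵢ·10^(Lᵢ/10)] with T = 205 min.
Σ tᵢ·10^(Lᵢ/10) = 15·10^(85/10) + 120·10^(55/10) + 10·10^(72/10) + 60·10^(77/10) = 7.947e+09.
L_eq = 10·log₁₀(7.947e+09/205) = 75.88 dB.

75.9 dB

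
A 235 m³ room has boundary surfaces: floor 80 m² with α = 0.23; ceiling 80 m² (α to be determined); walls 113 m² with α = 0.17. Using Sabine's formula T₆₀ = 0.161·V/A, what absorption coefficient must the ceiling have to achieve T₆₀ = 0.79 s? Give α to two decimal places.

A = 0.161·V/T₆₀ = 0.161·235/0.79 = 47.89 m² sabins.
Absorption from the other surfaces = 80·0.23 + 113·0.17 = 37.61 m², so the ceiling must supply 10.28 m² over 80 m².
α = 10.28/80 = 0.129.

0.13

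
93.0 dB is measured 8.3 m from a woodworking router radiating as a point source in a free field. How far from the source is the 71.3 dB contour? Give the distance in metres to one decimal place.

For a point source L₁ − L₂ = 20·log₁₀(r₂/r₁), so r₂ = r₁·10^((L₁−L₂)/20).
r₂ = 8.3·10^((93.0−71.3)/20) = 8.3·10^(21.7/20) = 100.94 m.

100.9 m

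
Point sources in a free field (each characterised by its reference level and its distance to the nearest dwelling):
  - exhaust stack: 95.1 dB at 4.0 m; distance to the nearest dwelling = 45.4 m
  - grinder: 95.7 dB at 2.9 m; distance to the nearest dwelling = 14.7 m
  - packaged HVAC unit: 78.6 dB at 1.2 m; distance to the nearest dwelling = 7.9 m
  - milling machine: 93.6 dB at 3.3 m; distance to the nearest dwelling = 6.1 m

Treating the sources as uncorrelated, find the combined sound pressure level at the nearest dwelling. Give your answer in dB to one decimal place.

89.3 dB

First find each source's level at the receiver (point-source: −20·log₁₀(r/r_ref)), then combine on an intensity basis.
exhaust stack: 95.1 − 20·log₁₀(45.4/4.0) = 95.1 − 21.10 = 74.00 dB.
grinder: 95.7 − 20·log₁₀(14.7/2.9) = 95.7 − 14.10 = 81.60 dB.
packaged HVAC unit: 78.6 − 20·log₁₀(7.9/1.2) = 78.6 − 16.37 = 62.23 dB.
milling machine: 93.6 − 20·log₁₀(6.1/3.3) = 93.6 − 5.34 = 88.26 dB.
Σ 10^(L/10) = 8.418e+08 → L_total = 10·log₁₀(8.418e+08) = 89.25 dB.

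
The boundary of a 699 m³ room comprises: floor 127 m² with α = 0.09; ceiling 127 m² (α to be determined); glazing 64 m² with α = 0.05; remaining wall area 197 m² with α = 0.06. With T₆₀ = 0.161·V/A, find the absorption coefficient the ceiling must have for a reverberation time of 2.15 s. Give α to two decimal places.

0.20

A = 0.161·V/T₆₀ = 0.161·699/2.15 = 52.34 m² sabins.
Absorption from the other surfaces = 127·0.09 + 64·0.05 + 197·0.06 = 26.45 m², so the ceiling must supply 25.89 m² over 127 m².
α = 25.89/127 = 0.204.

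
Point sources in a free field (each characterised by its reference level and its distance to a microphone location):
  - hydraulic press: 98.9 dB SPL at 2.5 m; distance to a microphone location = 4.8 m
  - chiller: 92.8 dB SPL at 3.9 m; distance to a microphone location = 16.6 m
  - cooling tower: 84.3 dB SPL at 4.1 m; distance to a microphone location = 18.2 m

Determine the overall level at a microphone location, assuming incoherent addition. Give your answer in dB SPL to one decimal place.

Apply inverse-square spreading to bring every level to the receiver, then sum 10^(L/10).
hydraulic press: 98.9 − 20·log₁₀(4.8/2.5) = 98.9 − 5.67 = 93.23 dB SPL.
chiller: 92.8 − 20·log₁₀(16.6/3.9) = 92.8 − 12.58 = 80.22 dB SPL.
cooling tower: 84.3 − 20·log₁₀(18.2/4.1) = 84.3 − 12.95 = 71.35 dB SPL.
Σ 10^(L/10) = 2.225e+09 → L_total = 10·log₁₀(2.225e+09) = 93.47 dB SPL.

93.5 dB SPL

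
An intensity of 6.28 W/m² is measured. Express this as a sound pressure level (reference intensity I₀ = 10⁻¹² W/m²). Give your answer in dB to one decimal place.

128.0 dB

Dividing by I₀ shifts the exponent by 12: I/I₀ = 6.28×10^12.
L = 10·(0.7980 + 12) = 127.98 dB.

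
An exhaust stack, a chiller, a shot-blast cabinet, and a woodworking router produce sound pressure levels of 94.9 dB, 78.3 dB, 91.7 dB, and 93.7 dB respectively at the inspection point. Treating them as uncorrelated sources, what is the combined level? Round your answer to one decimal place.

98.4 dB

For uncorrelated sources the intensities add, so convert each level to linear form, sum, and take 10·log₁₀ of the total.
Σ 10^(L/10) = 10^(94.9/10) + 10^(78.3/10) + 10^(91.7/10) + 10^(93.7/10) = 6.981e+09.
L_total = 10·log₁₀(6.981e+09) = 98.44 dB.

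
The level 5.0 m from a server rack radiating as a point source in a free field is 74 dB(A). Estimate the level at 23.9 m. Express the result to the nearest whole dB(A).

60 dB(A)

Point-source attenuation: ΔL = 20·log₁₀(r₂/r₁) = 20·log₁₀(23.9/5.0) = 13.589 dB.
L₂ = 74 − 20·log₁₀(23.9/5.0) = 74 − 13.589 = 60.41 dB(A).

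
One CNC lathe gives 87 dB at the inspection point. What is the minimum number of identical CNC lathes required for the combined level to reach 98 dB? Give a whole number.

13

The shortfall is 98 − 87 = 11.0 dB, and N units add 10·log₁₀ N, so need 10·log₁₀ N ≥ 11.0.
N ≥ 10^(11.0/10) = 12.589, so N = 13.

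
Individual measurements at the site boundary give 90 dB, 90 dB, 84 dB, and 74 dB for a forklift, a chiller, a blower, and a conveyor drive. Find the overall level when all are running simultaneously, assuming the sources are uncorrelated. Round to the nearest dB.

94 dB

Incoherent sources combine by intensity addition: L_total = 10·log₁₀(Σ 10^(L_i/10)).
Σ 10^(L/10) = 10^(90/10) + 10^(90/10) + 10^(84/10) + 10^(74/10) = 2.276e+09.
L_total = 10·log₁₀(2.276e+09) = 93.57 dB.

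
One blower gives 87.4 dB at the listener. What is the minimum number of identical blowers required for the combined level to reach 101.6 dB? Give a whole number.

27

N identical sources give L₁ + 10·log₁₀ N, so require 10·log₁₀ N ≥ 101.6 − 87.4 = 14.2 dB.
N ≥ 10^(14.2/10) = 26.303, so N = 27.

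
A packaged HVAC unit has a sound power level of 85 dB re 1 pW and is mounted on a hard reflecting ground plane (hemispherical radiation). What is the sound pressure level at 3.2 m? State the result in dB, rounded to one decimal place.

L_p = L_w − 10·log₁₀(2π·r²) with r = 3.2 m.
2π·r² = 64.34 m², 10·log₁₀ of that is 18.085 dB.
L_p = 85 − 18.085 = 66.92 dB.

66.9 dB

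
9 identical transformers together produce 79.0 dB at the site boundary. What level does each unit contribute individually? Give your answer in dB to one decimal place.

69.5 dB

For N identical incoherent sources L_total = L₁ + 10·log₁₀ N, so L₁ = 79.0 − 10·log₁₀(9) = 79.0 − 9.542.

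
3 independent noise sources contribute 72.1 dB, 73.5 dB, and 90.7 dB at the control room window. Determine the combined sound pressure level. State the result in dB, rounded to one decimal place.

90.8 dB

Incoherent sources combine by intensity addition: L_total = 10·log₁₀(Σ 10^(L_i/10)).
Σ 10^(L/10) = 10^(72.1/10) + 10^(73.5/10) + 10^(90.7/10) = 1.214e+09.
L_total = 10·log₁₀(1.214e+09) = 90.84 dB.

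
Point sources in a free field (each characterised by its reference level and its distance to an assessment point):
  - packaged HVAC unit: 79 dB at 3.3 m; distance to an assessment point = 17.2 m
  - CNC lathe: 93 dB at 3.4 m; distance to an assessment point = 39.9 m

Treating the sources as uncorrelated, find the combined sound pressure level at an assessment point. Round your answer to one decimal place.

Propagate each source to the receiver with L = L_ref − 20·log₁₀(r/r_ref), then add intensities.
packaged HVAC unit: 79 − 20·log₁₀(17.2/3.3) = 79 − 14.34 = 64.66 dB.
CNC lathe: 93 − 20·log₁₀(39.9/3.4) = 93 − 21.39 = 71.61 dB.
Σ 10^(L/10) = 1.741e+07 → L_total = 10·log₁₀(1.741e+07) = 72.41 dB.

72.4 dB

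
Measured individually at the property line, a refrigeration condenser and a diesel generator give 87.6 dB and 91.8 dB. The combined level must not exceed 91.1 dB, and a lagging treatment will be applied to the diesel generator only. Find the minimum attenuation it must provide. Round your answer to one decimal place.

The untreated sources together contribute 10^(87.6/10) = 5.754e+08, i.e. 87.60 dB.
To meet 91.1 dB overall, the treated diesel generator may contribute at most 10^(91.1/10) − 5.754e+08 = 7.128e+08, i.e. 88.53 dB.
So the diesel generator must be reduced from 91.8 to 88.53 dB: IL = 3.27 dB.

3.3 dB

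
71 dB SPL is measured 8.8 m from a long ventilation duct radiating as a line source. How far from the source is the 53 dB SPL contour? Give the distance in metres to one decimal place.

For a line source L₁ − L₂ = 10·log₁₀(r₂/r₁), so r₂ = r₁·10^((L₁−L₂)/10).
r₂ = 8.8·10^((71−53)/10) = 8.8·10^(18.0/10) = 555.24 m.

555.2 m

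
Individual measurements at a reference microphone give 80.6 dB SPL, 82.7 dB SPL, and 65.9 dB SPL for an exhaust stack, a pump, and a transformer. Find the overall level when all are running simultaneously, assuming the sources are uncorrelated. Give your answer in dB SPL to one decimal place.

84.8 dB SPL

Incoherent sources combine by intensity addition: L_total = 10·log₁₀(Σ 10^(L_i/10)).
Σ 10^(L/10) = 10^(80.6/10) + 10^(82.7/10) + 10^(65.9/10) = 3.049e+08.
L_total = 10·log₁₀(3.049e+08) = 84.84 dB SPL.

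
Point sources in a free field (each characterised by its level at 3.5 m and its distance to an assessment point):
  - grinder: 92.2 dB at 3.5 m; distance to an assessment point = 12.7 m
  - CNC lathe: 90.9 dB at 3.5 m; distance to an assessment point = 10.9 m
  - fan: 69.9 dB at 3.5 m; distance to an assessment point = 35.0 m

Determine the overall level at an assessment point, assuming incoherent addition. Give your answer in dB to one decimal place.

84.0 dB

First find each source's level at the receiver (point-source: −20·log₁₀(r/r_ref)), then combine on an intensity basis.
grinder: 92.2 − 20·log₁₀(12.7/3.5) = 92.2 − 11.19 = 81.01 dB.
CNC lathe: 90.9 − 20·log₁₀(10.9/3.5) = 90.9 − 9.87 = 81.03 dB.
fan: 69.9 − 20·log₁₀(35.0/3.5) = 69.9 − 20.00 = 49.90 dB.
Σ 10^(L/10) = 2.530e+08 → L_total = 10·log₁₀(2.530e+08) = 84.03 dB.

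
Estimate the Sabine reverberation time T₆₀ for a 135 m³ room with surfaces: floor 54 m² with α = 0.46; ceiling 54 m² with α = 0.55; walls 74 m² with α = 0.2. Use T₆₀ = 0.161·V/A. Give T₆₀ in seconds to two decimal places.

0.31 s

Summing Sᵢαᵢ: 54·0.46 + 54·0.55 + 74·0.2 = 69.34 m².
T₆₀ = 0.161 × 135 / 69.34 = 0.313 s.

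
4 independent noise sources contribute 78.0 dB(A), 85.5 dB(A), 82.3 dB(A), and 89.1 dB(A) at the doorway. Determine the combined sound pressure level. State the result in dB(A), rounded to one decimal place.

91.5 dB(A)

Incoherent sources combine by intensity addition: L_total = 10·log₁₀(Σ 10^(L_i/10)).
Σ 10^(L/10) = 10^(78.0/10) + 10^(85.5/10) + 10^(82.3/10) + 10^(89.1/10) = 1.401e+09.
L_total = 10·log₁₀(1.401e+09) = 91.46 dB(A).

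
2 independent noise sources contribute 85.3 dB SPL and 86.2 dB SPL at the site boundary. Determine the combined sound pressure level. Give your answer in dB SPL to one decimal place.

Incoherent sources combine by intensity addition: L_total = 10·log₁₀(Σ 10^(L_i/10)).
Σ 10^(L/10) = 10^(85.3/10) + 10^(86.2/10) = 7.557e+08.
L_total = 10·log₁₀(7.557e+08) = 88.78 dB SPL.

88.8 dB SPL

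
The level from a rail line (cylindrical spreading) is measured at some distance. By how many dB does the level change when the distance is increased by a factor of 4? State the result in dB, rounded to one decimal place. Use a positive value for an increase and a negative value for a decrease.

-6.0 dB

A line source loses 3 dB per doubling of distance; generally ΔL = −10·log₁₀(r₂/r₁).
ΔL = −10·log₁₀(4) = -6.02 dB.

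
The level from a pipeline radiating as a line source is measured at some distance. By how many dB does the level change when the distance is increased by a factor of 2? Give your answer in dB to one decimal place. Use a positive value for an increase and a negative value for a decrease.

Line-source spreading: ΔL = −10·log₁₀(r₂/r₁).
ΔL = −10·log₁₀(2) = -3.01 dB.

-3.0 dB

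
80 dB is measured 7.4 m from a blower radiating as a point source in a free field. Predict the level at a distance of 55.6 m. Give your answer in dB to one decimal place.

62.5 dB

Spherical spreading from a point source gives a 20·log₁₀(r₂/r₁) drop.
L₂ = 80 − 20·log₁₀(55.6/7.4) = 80 − 17.517 = 62.48 dB.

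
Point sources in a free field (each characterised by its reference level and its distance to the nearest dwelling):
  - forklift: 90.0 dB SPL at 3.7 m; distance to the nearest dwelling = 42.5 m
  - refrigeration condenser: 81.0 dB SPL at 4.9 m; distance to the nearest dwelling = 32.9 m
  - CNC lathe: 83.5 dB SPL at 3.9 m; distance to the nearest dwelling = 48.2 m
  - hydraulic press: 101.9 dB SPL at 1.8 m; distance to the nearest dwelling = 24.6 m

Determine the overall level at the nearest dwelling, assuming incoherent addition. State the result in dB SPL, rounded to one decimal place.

79.8 dB SPL

Propagate each source to the receiver with L = L_ref − 20·log₁₀(r/r_ref), then add intensities.
forklift: 90.0 − 20·log₁₀(42.5/3.7) = 90.0 − 21.20 = 68.80 dB SPL.
refrigeration condenser: 81.0 − 20·log₁₀(32.9/4.9) = 81.0 − 16.54 = 64.46 dB SPL.
CNC lathe: 83.5 − 20·log₁₀(48.2/3.9) = 83.5 − 21.84 = 61.66 dB SPL.
hydraulic press: 101.9 − 20·log₁₀(24.6/1.8) = 101.9 − 22.71 = 79.19 dB SPL.
Σ 10^(L/10) = 9.476e+07 → L_total = 10·log₁₀(9.476e+07) = 79.77 dB SPL.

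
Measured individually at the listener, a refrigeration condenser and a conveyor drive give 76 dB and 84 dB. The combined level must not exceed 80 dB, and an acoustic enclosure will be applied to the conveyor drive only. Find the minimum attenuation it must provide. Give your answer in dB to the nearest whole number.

6 dB

Fixed contribution from the other source: Σ 10^(L/10) = 10^(76/10) = 3.981e+07 (76.00 dB).
The limit corresponds to 10^(80/10) = 1.000e+08; subtracting the fixed part leaves 6.019e+07 for the conveyor drive, i.e. 77.80 dB.
So the conveyor drive must be reduced from 84 to 77.80 dB: IL = 6.20 dB.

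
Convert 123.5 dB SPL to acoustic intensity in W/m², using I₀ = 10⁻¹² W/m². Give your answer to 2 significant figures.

I = I₀·10^(L/10) = 10⁻¹² × 10^(123.5/10) = 10^(0.350).

2.2 W/m²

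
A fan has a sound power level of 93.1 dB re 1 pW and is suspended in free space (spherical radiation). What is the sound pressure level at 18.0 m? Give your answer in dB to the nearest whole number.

57 dB

L_p = L_w − 10·log₁₀(4π·r²) with r = 18.0 m.
4π·r² = 4072 m², 10·log₁₀ of that is 36.098 dB.
L_p = 93.1 − 36.098 = 57.00 dB.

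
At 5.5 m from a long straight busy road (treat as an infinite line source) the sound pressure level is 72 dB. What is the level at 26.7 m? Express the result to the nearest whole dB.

For a line source, L₂ = L₁ − 10·log₁₀(r₂/r₁).
L₂ = 72 − 10·log₁₀(26.7/5.5) = 72 − 6.861 = 65.14 dB.

65 dB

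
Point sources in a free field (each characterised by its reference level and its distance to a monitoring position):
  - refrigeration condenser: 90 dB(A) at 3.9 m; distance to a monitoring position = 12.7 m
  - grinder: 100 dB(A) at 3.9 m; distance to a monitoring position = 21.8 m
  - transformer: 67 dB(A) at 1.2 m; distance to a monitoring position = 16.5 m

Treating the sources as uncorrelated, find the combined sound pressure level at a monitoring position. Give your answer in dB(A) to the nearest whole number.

First find each source's level at the receiver (point-source: −20·log₁₀(r/r_ref)), then combine on an intensity basis.
refrigeration condenser: 90 − 20·log₁₀(12.7/3.9) = 90 − 10.25 = 79.75 dB(A).
grinder: 100 − 20·log₁₀(21.8/3.9) = 100 − 14.95 = 85.05 dB(A).
transformer: 67 − 20·log₁₀(16.5/1.2) = 67 − 22.77 = 44.23 dB(A).
Σ 10^(L/10) = 4.144e+08 → L_total = 10·log₁₀(4.144e+08) = 86.17 dB(A).

86 dB(A)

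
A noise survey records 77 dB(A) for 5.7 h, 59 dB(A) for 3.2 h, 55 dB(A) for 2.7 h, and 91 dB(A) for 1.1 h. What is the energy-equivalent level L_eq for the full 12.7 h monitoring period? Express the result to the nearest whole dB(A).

81 dB(A)

L_eq = 10·log₁₀[(1/T)·Σ tᵢ·10^(Lᵢ/10)] with T = 12.7 h.
Σ tᵢ·10^(Lᵢ/10) = 5.7·10^(77/10) + 3.2·10^(59/10) + 2.7·10^(55/10) + 1.1·10^(91/10) = 1.674e+09.
L_eq = 10·log₁₀(1.674e+09/12.7) = 81.20 dB(A).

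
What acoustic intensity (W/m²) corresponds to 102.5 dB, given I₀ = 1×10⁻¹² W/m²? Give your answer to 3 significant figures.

0.0178 W/m²

I = I₀·10^(L/10) = 10⁻¹² × 10^(102.5/10) = 10^(-1.750).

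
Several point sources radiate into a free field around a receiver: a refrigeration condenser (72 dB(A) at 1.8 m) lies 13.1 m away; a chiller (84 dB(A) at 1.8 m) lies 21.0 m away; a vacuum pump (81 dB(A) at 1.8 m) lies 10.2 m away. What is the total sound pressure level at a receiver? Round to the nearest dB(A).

Propagate each source to the receiver with L = L_ref − 20·log₁₀(r/r_ref), then add intensities.
refrigeration condenser: 72 − 20·log₁₀(13.1/1.8) = 72 − 17.24 = 54.76 dB(A).
chiller: 84 − 20·log₁₀(21.0/1.8) = 84 − 21.34 = 62.66 dB(A).
vacuum pump: 81 − 20·log₁₀(10.2/1.8) = 81 − 15.07 = 65.93 dB(A).
Σ 10^(L/10) = 6.065e+06 → L_total = 10·log₁₀(6.065e+06) = 67.83 dB(A).

68 dB(A)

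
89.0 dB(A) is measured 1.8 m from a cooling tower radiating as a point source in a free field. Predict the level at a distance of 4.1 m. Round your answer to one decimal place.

81.8 dB(A)

Spherical spreading from a point source gives a 20·log₁₀(r₂/r₁) drop.
L₂ = 89.0 − 20·log₁₀(4.1/1.8) = 89.0 − 7.150 = 81.85 dB(A).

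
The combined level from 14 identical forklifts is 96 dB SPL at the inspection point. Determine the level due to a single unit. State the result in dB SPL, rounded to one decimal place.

For N identical incoherent sources L_total = L₁ + 10·log₁₀ N, so L₁ = 96 − 10·log₁₀(14) = 96 − 11.461.

84.5 dB SPL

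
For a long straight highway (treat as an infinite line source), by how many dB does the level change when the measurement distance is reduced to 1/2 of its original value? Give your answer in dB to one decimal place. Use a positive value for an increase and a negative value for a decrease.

A line source loses 3 dB per doubling of distance; generally ΔL = −10·log₁₀(r₂/r₁).
ΔL = −10·log₁₀(0.5) = +3.01 dB.

+3.0 dB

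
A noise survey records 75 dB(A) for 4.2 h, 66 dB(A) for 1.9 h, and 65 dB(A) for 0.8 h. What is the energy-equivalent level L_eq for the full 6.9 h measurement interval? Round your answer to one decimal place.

73.2 dB(A)

L_eq = 10·log₁₀[(1/T)·Σ tᵢ·10^(Lᵢ/10)] with T = 6.9 h.
Σ tᵢ·10^(Lᵢ/10) = 4.2·10^(75/10) + 1.9·10^(66/10) + 0.8·10^(65/10) = 1.429e+08.
L_eq = 10·log₁₀(1.429e+08/6.9) = 73.16 dB(A).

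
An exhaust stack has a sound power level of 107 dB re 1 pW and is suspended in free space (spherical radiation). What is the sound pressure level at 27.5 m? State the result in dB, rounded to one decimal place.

The power spreads over a sphere of area 4π·r², so L_p = L_w − 10·log₁₀(4π·r²).
4π·r² = 9503 m², 10·log₁₀ of that is 39.779 dB.
L_p = 107 − 39.779 = 67.22 dB.

67.2 dB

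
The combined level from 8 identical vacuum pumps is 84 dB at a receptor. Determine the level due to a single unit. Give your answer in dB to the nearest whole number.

75 dB

For N identical incoherent sources L_total = L₁ + 10·log₁₀ N, so L₁ = 84 − 10·log₁₀(8) = 84 − 9.031.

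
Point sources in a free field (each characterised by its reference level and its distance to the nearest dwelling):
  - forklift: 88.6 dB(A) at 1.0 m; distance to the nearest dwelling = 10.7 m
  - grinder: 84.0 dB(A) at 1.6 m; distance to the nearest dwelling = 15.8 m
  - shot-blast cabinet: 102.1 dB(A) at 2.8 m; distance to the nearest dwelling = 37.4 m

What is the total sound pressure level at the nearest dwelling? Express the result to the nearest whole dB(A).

80 dB(A)

Apply inverse-square spreading to bring every level to the receiver, then sum 10^(L/10).
forklift: 88.6 − 20·log₁₀(10.7/1.0) = 88.6 − 20.59 = 68.01 dB(A).
grinder: 84.0 − 20·log₁₀(15.8/1.6) = 84.0 − 19.89 = 64.11 dB(A).
shot-blast cabinet: 102.1 − 20·log₁₀(37.4/2.8) = 102.1 − 22.51 = 79.59 dB(A).
Σ 10^(L/10) = 9.981e+07 → L_total = 10·log₁₀(9.981e+07) = 79.99 dB(A).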